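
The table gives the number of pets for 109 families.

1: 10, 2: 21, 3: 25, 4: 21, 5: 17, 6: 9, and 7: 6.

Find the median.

Cumulative frequencies: 10, 31, 56, 77, 94, 103, 109
n = 109, so the median is the value in position (n+1)/2 = 55.
Position 55 falls at value 3.

3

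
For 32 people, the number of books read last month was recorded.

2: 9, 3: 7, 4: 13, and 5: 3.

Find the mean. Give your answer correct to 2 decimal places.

3.31

Values: 2, 3, 4, 5
Σfx = 9×2 + 7×3 + 13×4 + 3×5 = 106
n = Σf = 32
Mean = 106 / 32 = 3.3125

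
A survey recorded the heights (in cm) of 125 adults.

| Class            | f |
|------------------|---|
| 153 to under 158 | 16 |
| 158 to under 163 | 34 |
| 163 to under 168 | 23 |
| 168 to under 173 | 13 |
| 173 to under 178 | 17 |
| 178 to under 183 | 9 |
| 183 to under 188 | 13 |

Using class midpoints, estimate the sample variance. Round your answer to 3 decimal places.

88.548

Midpoints: 155.5, 160.5, 165.5, 170.5, 175.5, 180.5, 185.5
n = 125, Σfm = 20987.5, mean = 167.9000
Σfm² = 3534781.25
Σf(m − x̄)² = Σfm² − (Σfm)²/n = 3534781.25 − 20987.5²/125 = 10980.0000
Sample variance = 10980.0000 / 124 = 88.5484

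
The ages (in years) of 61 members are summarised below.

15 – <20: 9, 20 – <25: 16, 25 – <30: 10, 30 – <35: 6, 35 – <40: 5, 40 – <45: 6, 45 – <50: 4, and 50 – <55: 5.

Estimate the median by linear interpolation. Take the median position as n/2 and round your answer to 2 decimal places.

Cumulative frequencies: 9, 25, 35, 41, 46, 52, 56, 61
n = 61; position = n/2 = 30.5.
This falls in the class 25 – <30: L = 25, F = 25, f = 10, h = 5.
Median ≈ 25 + ((30.5 − 25) / 10) × 5 = 27.7500

27.75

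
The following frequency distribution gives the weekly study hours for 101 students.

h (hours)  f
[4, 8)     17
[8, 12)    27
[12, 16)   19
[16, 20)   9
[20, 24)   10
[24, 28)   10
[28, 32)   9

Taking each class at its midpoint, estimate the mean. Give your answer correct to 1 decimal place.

Midpoints: 6, 10, 14, 18, 22, 26, 30
Σfm = 17×6 + 27×10 + 19×14 + 9×18 + 10×22 + 10×26 + 9×30 = 1550
n = Σf = 101
Mean = 1550 / 101 = 15.3465

15.3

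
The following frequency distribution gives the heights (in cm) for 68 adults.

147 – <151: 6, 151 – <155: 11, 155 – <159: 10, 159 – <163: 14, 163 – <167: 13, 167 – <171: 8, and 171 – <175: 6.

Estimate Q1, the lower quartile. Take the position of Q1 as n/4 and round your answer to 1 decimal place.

Cumulative frequencies: 6, 17, 27, 41, 54, 62, 68
n = 68; position = n/4 = 17.
This falls in the class 151 – <155: L = 151, F = 6, f = 11, h = 4.
Lower quartile ≈ 151 + ((17 − 6) / 11) × 4 = 155.0000

155.0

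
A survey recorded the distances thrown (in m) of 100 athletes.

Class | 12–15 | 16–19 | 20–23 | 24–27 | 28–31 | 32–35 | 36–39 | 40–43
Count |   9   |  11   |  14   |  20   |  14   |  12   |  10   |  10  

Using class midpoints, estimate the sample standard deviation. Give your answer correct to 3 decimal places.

8.344

Midpoints: 13.5, 17.5, 21.5, 25.5, 29.5, 33.5, 37.5, 41.5
n = 100, Σfm = 2730, mean = 27.3000
Σfm² = 81421
Σf(m − x̄)² = Σfm² − (Σfm)²/n = 81421 − 2730²/100 = 6892.0000
Sample variance = 6892.0000 / 99 = 69.6162
Standard deviation = √69.6162 = 8.3436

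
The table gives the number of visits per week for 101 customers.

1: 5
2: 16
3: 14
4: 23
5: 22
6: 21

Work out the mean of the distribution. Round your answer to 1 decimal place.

Values: 1, 2, 3, 4, 5, 6
Σfx = 5×1 + 16×2 + 14×3 + 23×4 + 22×5 + 21×6 = 407
n = Σf = 101
Mean = 407 / 101 = 4.0297

4.0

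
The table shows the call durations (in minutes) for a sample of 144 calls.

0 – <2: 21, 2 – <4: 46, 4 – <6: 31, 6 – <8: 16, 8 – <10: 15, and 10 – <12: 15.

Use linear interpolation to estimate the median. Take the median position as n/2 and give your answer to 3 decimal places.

Cumulative frequencies: 21, 67, 98, 114, 129, 144
n = 144; position = n/2 = 72.
This falls in the class 4 – <6: L = 4, F = 67, f = 31, h = 2.
Median ≈ 4 + ((72 − 67) / 31) × 2 = 4.3226

4.323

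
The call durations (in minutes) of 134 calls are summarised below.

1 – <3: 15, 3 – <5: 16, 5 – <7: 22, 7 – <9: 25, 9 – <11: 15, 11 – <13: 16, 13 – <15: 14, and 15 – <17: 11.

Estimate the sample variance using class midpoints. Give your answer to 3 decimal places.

17.846

Midpoints: 2, 4, 6, 8, 10, 12, 14, 16
n = 134, Σfm = 1140, mean = 8.5075
Σfm² = 12072
Σf(m − x̄)² = Σfm² − (Σfm)²/n = 12072 − 1140²/134 = 2373.4925
Sample variance = 2373.4925 / 133 = 17.8458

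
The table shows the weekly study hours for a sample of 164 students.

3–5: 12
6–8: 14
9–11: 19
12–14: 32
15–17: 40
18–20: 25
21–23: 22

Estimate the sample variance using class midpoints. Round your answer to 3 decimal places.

26.973

Midpoints: 4, 7, 10, 13, 16, 19, 22
n = 164, Σfm = 2351, mean = 14.3354
Σfm² = 38099
Σf(m − x̄)² = Σfm² − (Σfm)²/n = 38099 − 2351²/164 = 4396.5549
Sample variance = 4396.5549 / 163 = 26.9727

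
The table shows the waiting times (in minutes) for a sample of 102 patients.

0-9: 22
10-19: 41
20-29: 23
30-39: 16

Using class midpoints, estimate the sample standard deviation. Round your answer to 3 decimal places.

Midpoints: 4.5, 14.5, 24.5, 34.5
n = 102, Σfm = 1809, mean = 17.7353
Σfm² = 41915.5
Σf(m − x̄)² = Σfm² − (Σfm)²/n = 41915.5 − 1809²/102 = 9832.3529
Sample variance = 9832.3529 / 101 = 97.3500
Standard deviation = √97.3500 = 9.8666

9.867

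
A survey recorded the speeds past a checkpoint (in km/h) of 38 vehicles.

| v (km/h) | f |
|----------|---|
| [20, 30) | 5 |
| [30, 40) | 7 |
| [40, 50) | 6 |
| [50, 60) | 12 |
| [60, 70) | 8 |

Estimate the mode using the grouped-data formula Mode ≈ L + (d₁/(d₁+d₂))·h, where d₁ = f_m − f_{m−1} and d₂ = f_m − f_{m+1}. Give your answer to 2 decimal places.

56.00

Modal class: [50, 60) (highest frequency 12).
d₁ = 12 − 6 = 6, d₂ = 12 − 8 = 4
Mode ≈ 50 + (6/(6+4)) × 10 = 50 + 6.0000 = 56.0000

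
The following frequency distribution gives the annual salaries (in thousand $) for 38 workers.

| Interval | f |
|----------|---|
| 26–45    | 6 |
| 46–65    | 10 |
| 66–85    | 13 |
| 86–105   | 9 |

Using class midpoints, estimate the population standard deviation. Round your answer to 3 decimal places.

20.145

Midpoints: 35.5, 55.5, 75.5, 95.5
n = 38, Σfm = 2609, mean = 68.6579
Σfm² = 194549.5
Σf(m − x̄)² = Σfm² − (Σfm)²/n = 194549.5 − 2609²/38 = 15421.0526
Population variance = 15421.0526 / 38 = 405.8172
Standard deviation = √405.8172 = 20.1449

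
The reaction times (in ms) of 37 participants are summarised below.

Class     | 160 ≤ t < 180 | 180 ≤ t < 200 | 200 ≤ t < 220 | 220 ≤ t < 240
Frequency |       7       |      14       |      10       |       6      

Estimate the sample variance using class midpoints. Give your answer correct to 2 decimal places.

387.99

Midpoints: 170, 190, 210, 230
n = 37, Σfm = 7330, mean = 198.1081
Σfm² = 1466100
Σf(m − x̄)² = Σfm² − (Σfm)²/n = 1466100 − 7330²/37 = 13967.5676
Sample variance = 13967.5676 / 36 = 387.9880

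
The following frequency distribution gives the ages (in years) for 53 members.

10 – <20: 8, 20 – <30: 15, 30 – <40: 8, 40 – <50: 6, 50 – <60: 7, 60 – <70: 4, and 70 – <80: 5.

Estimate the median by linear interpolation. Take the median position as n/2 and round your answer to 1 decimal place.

34.4

Cumulative frequencies: 8, 23, 31, 37, 44, 48, 53
n = 53; position = n/2 = 26.5.
This falls in the class 30 – <40: L = 30, F = 23, f = 8, h = 10.
Median ≈ 30 + ((26.5 − 23) / 8) × 10 = 34.3750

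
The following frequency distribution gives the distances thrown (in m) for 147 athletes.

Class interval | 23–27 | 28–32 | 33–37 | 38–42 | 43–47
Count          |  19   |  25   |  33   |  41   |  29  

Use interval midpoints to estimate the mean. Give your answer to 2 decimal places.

Midpoints: 25, 30, 35, 40, 45
Σfm = 19×25 + 25×30 + 33×35 + 41×40 + 29×45 = 5325
n = Σf = 147
Mean = 5325 / 147 = 36.2245

36.22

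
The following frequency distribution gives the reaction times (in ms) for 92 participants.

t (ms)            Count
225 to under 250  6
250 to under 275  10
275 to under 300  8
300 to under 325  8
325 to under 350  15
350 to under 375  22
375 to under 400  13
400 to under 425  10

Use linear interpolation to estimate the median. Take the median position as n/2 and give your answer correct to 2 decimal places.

Cumulative frequencies: 6, 16, 24, 32, 47, 69, 82, 92
n = 92; position = n/2 = 46.
This falls in the class 325 to under 350: L = 325, F = 32, f = 15, h = 25.
Median ≈ 325 + ((46 − 32) / 15) × 25 = 348.3333

348.33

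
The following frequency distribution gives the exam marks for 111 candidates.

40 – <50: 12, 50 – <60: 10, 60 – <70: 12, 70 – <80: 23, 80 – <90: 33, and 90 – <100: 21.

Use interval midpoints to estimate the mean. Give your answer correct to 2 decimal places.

Midpoints: 45, 55, 65, 75, 85, 95
Σfm = 12×45 + 10×55 + 12×65 + 23×75 + 33×85 + 21×95 = 8395
n = Σf = 111
Mean = 8395 / 111 = 75.6306

75.63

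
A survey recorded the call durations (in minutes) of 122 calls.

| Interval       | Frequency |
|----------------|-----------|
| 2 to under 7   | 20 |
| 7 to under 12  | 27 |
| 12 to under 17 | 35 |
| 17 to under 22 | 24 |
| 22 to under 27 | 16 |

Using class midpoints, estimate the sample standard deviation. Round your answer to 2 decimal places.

Midpoints: 4.5, 9.5, 14.5, 19.5, 24.5
n = 122, Σfm = 1714, mean = 14.0492
Σfm² = 28930.5
Σf(m − x̄)² = Σfm² − (Σfm)²/n = 28930.5 − 1714²/122 = 4850.2049
Sample variance = 4850.2049 / 121 = 40.0843
Standard deviation = √40.0843 = 6.3312

6.33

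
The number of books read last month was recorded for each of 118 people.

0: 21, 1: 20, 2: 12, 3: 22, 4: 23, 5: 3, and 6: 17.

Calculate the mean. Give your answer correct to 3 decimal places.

Values: 0, 1, 2, 3, 4, 5, 6
Σfx = 21×0 + 20×1 + 12×2 + 22×3 + 23×4 + 3×5 + 17×6 = 319
n = Σf = 118
Mean = 319 / 118 = 2.7034

2.703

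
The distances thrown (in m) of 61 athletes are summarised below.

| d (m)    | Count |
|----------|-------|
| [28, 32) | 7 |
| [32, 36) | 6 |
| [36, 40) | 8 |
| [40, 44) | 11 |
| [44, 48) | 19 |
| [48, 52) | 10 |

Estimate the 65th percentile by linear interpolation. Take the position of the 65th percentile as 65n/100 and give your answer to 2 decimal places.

45.61

Cumulative frequencies: 7, 13, 21, 32, 51, 61
n = 61; position = 65n/100 = 39.65.
This falls in the class [44, 48): L = 44, F = 32, f = 19, h = 4.
65th percentile ≈ 44 + ((39.65 − 32) / 19) × 4 = 45.6105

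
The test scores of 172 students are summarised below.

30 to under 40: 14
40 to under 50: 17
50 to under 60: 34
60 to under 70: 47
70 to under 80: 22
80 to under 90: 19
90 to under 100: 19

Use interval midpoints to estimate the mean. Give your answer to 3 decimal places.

Midpoints: 35, 45, 55, 65, 75, 85, 95
Σfm = 14×35 + 17×45 + 34×55 + 47×65 + 22×75 + 19×85 + 19×95 = 11250
n = Σf = 172
Mean = 11250 / 172 = 65.4070

65.407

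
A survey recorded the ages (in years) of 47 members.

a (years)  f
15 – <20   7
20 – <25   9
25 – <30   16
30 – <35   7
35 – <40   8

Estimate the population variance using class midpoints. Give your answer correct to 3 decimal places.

40.426

Midpoints: 17.5, 22.5, 27.5, 32.5, 37.5
n = 47, Σfm = 1292.5, mean = 27.5000
Σfm² = 37443.75
Σf(m − x̄)² = Σfm² − (Σfm)²/n = 37443.75 − 1292.5²/47 = 1900.0000
Population variance = 1900.0000 / 47 = 40.4255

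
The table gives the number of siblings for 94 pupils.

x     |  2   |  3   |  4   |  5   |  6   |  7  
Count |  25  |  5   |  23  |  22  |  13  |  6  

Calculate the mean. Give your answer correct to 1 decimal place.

Values: 2, 3, 4, 5, 6, 7
Σfx = 25×2 + 5×3 + 23×4 + 22×5 + 13×6 + 6×7 = 387
n = Σf = 94
Mean = 387 / 94 = 4.1170

4.1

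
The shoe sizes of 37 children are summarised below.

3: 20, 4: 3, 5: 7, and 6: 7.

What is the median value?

3

Cumulative frequencies: 20, 23, 30, 37
n = 37, so the median is the value in position (n+1)/2 = 19.
Position 19 falls at value 3.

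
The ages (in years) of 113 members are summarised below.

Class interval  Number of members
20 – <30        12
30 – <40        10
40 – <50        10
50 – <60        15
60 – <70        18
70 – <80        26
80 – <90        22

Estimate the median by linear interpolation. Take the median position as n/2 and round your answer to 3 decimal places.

65.278

Cumulative frequencies: 12, 22, 32, 47, 65, 91, 113
n = 113; position = n/2 = 56.5.
This falls in the class 60 – <70: L = 60, F = 47, f = 18, h = 10.
Median ≈ 60 + ((56.5 − 47) / 18) × 10 = 65.2778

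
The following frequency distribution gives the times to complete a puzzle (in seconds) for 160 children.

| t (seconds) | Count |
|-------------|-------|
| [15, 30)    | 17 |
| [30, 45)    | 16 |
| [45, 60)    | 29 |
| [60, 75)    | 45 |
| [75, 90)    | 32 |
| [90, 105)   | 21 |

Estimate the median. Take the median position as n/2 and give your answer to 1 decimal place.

66.0

Cumulative frequencies: 17, 33, 62, 107, 139, 160
n = 160; position = n/2 = 80.
This falls in the class [60, 75): L = 60, F = 62, f = 45, h = 15.
Median ≈ 60 + ((80 − 62) / 45) × 15 = 66.0000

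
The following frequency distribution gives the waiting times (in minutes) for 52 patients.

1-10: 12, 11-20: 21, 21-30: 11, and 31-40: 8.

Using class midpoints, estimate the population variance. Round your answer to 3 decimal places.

97.448

Midpoints: 5.5, 15.5, 25.5, 35.5
n = 52, Σfm = 956, mean = 18.3846
Σfm² = 22643
Σf(m − x̄)² = Σfm² − (Σfm)²/n = 22643 − 956²/52 = 5067.3077
Population variance = 5067.3077 / 52 = 97.4482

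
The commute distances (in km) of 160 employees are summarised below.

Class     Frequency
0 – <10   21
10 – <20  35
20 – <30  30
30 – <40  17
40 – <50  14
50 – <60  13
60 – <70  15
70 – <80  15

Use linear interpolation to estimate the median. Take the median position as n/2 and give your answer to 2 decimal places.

28.00

Cumulative frequencies: 21, 56, 86, 103, 117, 130, 145, 160
n = 160; position = n/2 = 80.
This falls in the class 20 – <30: L = 20, F = 56, f = 30, h = 10.
Median ≈ 20 + ((80 − 56) / 30) × 10 = 28.0000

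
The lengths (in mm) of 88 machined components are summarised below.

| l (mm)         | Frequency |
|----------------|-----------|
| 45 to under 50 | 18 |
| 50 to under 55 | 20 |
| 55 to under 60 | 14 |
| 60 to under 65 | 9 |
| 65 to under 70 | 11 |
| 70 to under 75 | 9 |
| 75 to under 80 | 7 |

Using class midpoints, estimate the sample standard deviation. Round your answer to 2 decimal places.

Midpoints: 47.5, 52.5, 57.5, 62.5, 67.5, 72.5, 77.5
n = 88, Σfm = 5210, mean = 59.2045
Σfm² = 316650
Σf(m − x̄)² = Σfm² − (Σfm)²/n = 316650 − 5210²/88 = 8194.3182
Sample variance = 8194.3182 / 87 = 94.1876
Standard deviation = √94.1876 = 9.7050

9.71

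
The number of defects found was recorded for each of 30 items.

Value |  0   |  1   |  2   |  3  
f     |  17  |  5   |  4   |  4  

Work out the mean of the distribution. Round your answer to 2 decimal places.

Values: 0, 1, 2, 3
Σfx = 17×0 + 5×1 + 4×2 + 4×3 = 25
n = Σf = 30
Mean = 25 / 30 = 0.8333

0.83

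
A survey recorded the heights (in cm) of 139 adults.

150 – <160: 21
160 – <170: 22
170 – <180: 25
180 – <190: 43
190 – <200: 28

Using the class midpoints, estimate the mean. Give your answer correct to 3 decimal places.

177.518

Midpoints: 155, 165, 175, 185, 195
Σfm = 21×155 + 22×165 + 25×175 + 43×185 + 28×195 = 24675
n = Σf = 139
Mean = 24675 / 139 = 177.5180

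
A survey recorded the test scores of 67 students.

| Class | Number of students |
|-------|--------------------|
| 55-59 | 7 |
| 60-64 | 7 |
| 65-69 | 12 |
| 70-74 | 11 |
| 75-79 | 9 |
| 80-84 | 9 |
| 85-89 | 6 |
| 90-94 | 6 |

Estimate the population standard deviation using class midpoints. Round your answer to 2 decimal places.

Midpoints: 57, 62, 67, 72, 77, 82, 87, 92
n = 67, Σfm = 4934, mean = 73.6418
Σfm² = 370618
Σf(m − x̄)² = Σfm² − (Σfm)²/n = 370618 − 4934²/67 = 7269.4030
Population variance = 7269.4030 / 67 = 108.4986
Standard deviation = √108.4986 = 10.4163

10.42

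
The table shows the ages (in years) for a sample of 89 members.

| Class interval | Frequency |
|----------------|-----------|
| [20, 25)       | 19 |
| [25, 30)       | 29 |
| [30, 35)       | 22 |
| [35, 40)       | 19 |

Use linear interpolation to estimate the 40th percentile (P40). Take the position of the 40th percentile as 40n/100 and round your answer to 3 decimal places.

Cumulative frequencies: 19, 48, 70, 89
n = 89; position = 40n/100 = 35.6.
This falls in the class [25, 30): L = 25, F = 19, f = 29, h = 5.
40th percentile ≈ 25 + ((35.6 − 19) / 29) × 5 = 27.8621

27.862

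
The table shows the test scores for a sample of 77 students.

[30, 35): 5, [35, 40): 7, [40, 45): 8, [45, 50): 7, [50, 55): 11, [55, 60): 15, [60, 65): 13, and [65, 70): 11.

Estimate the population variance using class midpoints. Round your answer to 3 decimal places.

112.565

Midpoints: 32.5, 37.5, 42.5, 47.5, 52.5, 57.5, 62.5, 67.5
n = 77, Σfm = 4092.5, mean = 53.1494
Σfm² = 226181.25
Σf(m − x̄)² = Σfm² − (Σfm)²/n = 226181.25 − 4092.5²/77 = 8667.5325
Population variance = 8667.5325 / 77 = 112.5654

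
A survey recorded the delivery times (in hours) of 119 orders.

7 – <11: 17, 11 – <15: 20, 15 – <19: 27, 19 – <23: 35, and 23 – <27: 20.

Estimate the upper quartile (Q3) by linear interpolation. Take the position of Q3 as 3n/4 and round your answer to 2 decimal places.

21.89

Cumulative frequencies: 17, 37, 64, 99, 119
n = 119; position = 3n/4 = 89.25.
This falls in the class 19 – <23: L = 19, F = 64, f = 35, h = 4.
Upper quartile ≈ 19 + ((89.25 − 64) / 35) × 4 = 21.8857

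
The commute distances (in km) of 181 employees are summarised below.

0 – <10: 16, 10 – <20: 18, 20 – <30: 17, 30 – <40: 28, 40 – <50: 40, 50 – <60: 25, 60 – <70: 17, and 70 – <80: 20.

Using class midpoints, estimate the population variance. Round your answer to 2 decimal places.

423.45

Midpoints: 5, 15, 25, 35, 45, 55, 65, 75
n = 181, Σfm = 7535, mean = 41.6298
Σfm² = 390325
Σf(m − x̄)² = Σfm² − (Σfm)²/n = 390325 − 7535²/181 = 76644.1989
Population variance = 76644.1989 / 181 = 423.4486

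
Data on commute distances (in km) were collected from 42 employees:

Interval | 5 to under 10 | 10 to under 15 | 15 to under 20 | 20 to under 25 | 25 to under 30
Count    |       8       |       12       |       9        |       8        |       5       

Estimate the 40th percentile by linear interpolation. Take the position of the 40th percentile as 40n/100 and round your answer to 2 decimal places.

Cumulative frequencies: 8, 20, 29, 37, 42
n = 42; position = 40n/100 = 16.8.
This falls in the class 10 to under 15: L = 10, F = 8, f = 12, h = 5.
40th percentile ≈ 10 + ((16.8 − 8) / 12) × 5 = 13.6667

13.67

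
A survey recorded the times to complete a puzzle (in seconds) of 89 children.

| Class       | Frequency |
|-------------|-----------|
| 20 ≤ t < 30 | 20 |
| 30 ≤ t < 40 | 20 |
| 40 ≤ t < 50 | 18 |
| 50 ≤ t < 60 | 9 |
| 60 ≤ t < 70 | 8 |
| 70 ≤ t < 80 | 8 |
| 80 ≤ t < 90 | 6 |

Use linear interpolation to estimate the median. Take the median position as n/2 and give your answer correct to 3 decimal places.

42.500

Cumulative frequencies: 20, 40, 58, 67, 75, 83, 89
n = 89; position = n/2 = 44.5.
This falls in the class 40 ≤ t < 50: L = 40, F = 40, f = 18, h = 10.
Median ≈ 40 + ((44.5 − 40) / 18) × 10 = 42.5000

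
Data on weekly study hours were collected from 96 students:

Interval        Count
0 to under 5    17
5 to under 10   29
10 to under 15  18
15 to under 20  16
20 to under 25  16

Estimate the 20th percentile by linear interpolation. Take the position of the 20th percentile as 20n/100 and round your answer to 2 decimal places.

5.38

Cumulative frequencies: 17, 46, 64, 80, 96
n = 96; position = 20n/100 = 19.2.
This falls in the class 5 to under 10: L = 5, F = 17, f = 29, h = 5.
20th percentile ≈ 5 + ((19.2 − 17) / 29) × 5 = 5.3793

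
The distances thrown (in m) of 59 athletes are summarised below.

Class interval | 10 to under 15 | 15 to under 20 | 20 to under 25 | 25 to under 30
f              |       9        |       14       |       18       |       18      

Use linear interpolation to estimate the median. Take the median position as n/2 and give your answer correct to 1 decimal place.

21.8

Cumulative frequencies: 9, 23, 41, 59
n = 59; position = n/2 = 29.5.
This falls in the class 20 to under 25: L = 20, F = 23, f = 18, h = 5.
Median ≈ 20 + ((29.5 − 23) / 18) × 5 = 21.8056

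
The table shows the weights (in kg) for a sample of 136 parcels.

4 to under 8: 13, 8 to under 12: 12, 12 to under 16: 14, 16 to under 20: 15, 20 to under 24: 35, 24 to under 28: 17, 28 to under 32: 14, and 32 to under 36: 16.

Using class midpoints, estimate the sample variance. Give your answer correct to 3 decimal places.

70.327

Midpoints: 6, 10, 14, 18, 22, 26, 30, 34
n = 136, Σfm = 2840, mean = 20.8824
Σfm² = 68800
Σf(m − x̄)² = Σfm² − (Σfm)²/n = 68800 − 2840²/136 = 9494.1176
Sample variance = 9494.1176 / 135 = 70.3268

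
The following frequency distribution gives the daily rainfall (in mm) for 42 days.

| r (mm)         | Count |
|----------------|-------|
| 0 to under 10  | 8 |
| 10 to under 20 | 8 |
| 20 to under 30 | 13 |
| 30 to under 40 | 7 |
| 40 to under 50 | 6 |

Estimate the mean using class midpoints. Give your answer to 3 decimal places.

Midpoints: 5, 15, 25, 35, 45
Σfm = 8×5 + 8×15 + 13×25 + 7×35 + 6×45 = 1000
n = Σf = 42
Mean = 1000 / 42 = 23.8095

23.810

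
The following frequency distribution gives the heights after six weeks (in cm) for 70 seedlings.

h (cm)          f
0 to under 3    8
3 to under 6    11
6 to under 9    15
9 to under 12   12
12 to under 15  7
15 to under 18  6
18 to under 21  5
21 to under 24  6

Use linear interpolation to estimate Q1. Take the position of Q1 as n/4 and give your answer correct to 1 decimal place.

5.6

Cumulative frequencies: 8, 19, 34, 46, 53, 59, 64, 70
n = 70; position = n/4 = 17.5.
This falls in the class 3 to under 6: L = 3, F = 8, f = 11, h = 3.
Lower quartile ≈ 3 + ((17.5 − 8) / 11) × 3 = 5.5909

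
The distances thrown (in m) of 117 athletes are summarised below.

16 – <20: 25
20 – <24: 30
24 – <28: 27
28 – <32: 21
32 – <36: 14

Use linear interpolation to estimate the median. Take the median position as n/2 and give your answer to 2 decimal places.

24.52

Cumulative frequencies: 25, 55, 82, 103, 117
n = 117; position = n/2 = 58.5.
This falls in the class 24 – <28: L = 24, F = 55, f = 27, h = 4.
Median ≈ 24 + ((58.5 − 55) / 27) × 4 = 24.5185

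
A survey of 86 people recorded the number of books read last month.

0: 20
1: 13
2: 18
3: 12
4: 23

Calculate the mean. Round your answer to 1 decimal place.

2.1

Values: 0, 1, 2, 3, 4
Σfx = 20×0 + 13×1 + 18×2 + 12×3 + 23×4 = 177
n = Σf = 86
Mean = 177 / 86 = 2.0581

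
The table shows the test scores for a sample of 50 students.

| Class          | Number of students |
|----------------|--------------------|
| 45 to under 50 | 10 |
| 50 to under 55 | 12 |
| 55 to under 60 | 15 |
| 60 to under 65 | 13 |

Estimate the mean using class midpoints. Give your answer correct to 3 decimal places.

55.600

Midpoints: 47.5, 52.5, 57.5, 62.5
Σfm = 10×47.5 + 12×52.5 + 15×57.5 + 13×62.5 = 2780
n = Σf = 50
Mean = 2780 / 50 = 55.6000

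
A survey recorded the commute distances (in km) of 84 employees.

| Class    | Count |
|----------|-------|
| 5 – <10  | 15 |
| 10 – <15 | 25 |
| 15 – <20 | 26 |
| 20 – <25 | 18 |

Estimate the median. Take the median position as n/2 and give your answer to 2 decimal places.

Cumulative frequencies: 15, 40, 66, 84
n = 84; position = n/2 = 42.
This falls in the class 15 – <20: L = 15, F = 40, f = 26, h = 5.
Median ≈ 15 + ((42 − 40) / 26) × 5 = 15.3846

15.38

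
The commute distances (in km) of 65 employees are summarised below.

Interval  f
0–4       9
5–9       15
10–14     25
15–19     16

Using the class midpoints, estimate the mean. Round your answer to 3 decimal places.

Midpoints: 2, 7, 12, 17
Σfm = 9×2 + 15×7 + 25×12 + 16×17 = 695
n = Σf = 65
Mean = 695 / 65 = 10.6923

10.692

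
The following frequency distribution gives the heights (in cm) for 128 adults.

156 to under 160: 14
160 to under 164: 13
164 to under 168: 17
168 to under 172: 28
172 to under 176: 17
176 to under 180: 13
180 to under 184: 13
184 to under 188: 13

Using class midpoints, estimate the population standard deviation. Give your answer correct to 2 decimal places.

Midpoints: 158, 162, 166, 170, 174, 178, 182, 186
n = 128, Σfm = 21956, mean = 171.5312
Σfm² = 3775264
Σf(m − x̄)² = Σfm² − (Σfm)²/n = 3775264 − 21956²/128 = 9123.8750
Population variance = 9123.8750 / 128 = 71.2803
Standard deviation = √71.2803 = 8.4428

8.44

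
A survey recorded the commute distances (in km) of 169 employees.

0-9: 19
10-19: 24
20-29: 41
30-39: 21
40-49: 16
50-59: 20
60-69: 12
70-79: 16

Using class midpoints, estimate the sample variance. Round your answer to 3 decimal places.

Midpoints: 4.5, 14.5, 24.5, 34.5, 44.5, 54.5, 64.5, 74.5
n = 169, Σfm = 5930.5, mean = 35.0917
Σfm² = 284852.25
Σf(m − x̄)² = Σfm² − (Σfm)²/n = 284852.25 − 5930.5²/169 = 76740.8284
Sample variance = 76740.8284 / 168 = 456.7906

456.791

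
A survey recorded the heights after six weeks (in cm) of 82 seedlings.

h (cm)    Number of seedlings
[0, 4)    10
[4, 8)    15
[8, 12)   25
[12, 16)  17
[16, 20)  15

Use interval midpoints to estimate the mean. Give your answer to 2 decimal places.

Midpoints: 2, 6, 10, 14, 18
Σfm = 10×2 + 15×6 + 25×10 + 17×14 + 15×18 = 868
n = Σf = 82
Mean = 868 / 82 = 10.5854

10.59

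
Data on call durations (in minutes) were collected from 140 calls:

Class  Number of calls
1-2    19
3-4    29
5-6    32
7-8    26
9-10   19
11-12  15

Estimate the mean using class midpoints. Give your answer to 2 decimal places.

6.10

Midpoints: 1.5, 3.5, 5.5, 7.5, 9.5, 11.5
Σfm = 19×1.5 + 29×3.5 + 32×5.5 + 26×7.5 + 19×9.5 + 15×11.5 = 854
n = Σf = 140
Mean = 854 / 140 = 6.1000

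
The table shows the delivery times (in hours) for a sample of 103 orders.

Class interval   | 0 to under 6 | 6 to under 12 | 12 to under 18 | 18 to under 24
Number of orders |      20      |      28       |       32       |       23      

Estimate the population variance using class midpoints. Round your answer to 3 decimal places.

Midpoints: 3, 9, 15, 21
n = 103, Σfm = 1275, mean = 12.3786
Σfm² = 19791
Σf(m − x̄)² = Σfm² − (Σfm)²/n = 19791 − 1275²/103 = 4008.2330
Population variance = 4008.2330 / 103 = 38.9149

38.915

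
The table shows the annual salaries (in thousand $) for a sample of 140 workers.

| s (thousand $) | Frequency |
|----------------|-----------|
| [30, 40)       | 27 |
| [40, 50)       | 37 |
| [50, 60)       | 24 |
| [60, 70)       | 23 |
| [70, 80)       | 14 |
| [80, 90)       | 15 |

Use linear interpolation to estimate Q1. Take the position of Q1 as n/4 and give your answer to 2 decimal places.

Cumulative frequencies: 27, 64, 88, 111, 125, 140
n = 140; position = n/4 = 35.
This falls in the class [40, 50): L = 40, F = 27, f = 37, h = 10.
Lower quartile ≈ 40 + ((35 − 27) / 37) × 10 = 42.1622

42.16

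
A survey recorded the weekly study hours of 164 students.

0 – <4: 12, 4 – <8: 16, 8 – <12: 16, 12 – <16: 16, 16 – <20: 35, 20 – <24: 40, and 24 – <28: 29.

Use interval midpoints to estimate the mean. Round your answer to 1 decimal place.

16.9

Midpoints: 2, 6, 10, 14, 18, 22, 26
Σfm = 12×2 + 16×6 + 16×10 + 16×14 + 35×18 + 40×22 + 29×26 = 2768
n = Σf = 164
Mean = 2768 / 164 = 16.8780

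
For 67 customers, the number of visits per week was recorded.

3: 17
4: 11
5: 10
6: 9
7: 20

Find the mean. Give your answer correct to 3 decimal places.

5.060

Values: 3, 4, 5, 6, 7
Σfx = 17×3 + 11×4 + 10×5 + 9×6 + 20×7 = 339
n = Σf = 67
Mean = 339 / 67 = 5.0597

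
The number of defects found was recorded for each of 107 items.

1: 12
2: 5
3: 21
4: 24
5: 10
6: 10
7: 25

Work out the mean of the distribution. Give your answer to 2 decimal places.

4.36

Values: 1, 2, 3, 4, 5, 6, 7
Σfx = 12×1 + 5×2 + 21×3 + 24×4 + 10×5 + 10×6 + 25×7 = 466
n = Σf = 107
Mean = 466 / 107 = 4.3551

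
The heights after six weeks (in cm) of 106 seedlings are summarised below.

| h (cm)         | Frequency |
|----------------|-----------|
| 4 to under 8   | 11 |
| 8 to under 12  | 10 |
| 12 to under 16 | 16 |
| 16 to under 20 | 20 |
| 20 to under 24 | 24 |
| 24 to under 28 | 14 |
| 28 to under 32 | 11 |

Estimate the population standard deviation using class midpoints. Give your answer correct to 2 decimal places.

7.07

Midpoints: 6, 10, 14, 18, 22, 26, 30
n = 106, Σfm = 1972, mean = 18.6038
Σfm² = 41992
Σf(m − x̄)² = Σfm² − (Σfm)²/n = 41992 − 1972²/106 = 5305.3585
Population variance = 5305.3585 / 106 = 50.0506
Standard deviation = √50.0506 = 7.0746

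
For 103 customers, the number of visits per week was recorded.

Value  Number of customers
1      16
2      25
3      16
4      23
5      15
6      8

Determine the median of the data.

3

Cumulative frequencies: 16, 41, 57, 80, 95, 103
n = 103, so the median is the value in position (n+1)/2 = 52.
Position 52 falls at value 3.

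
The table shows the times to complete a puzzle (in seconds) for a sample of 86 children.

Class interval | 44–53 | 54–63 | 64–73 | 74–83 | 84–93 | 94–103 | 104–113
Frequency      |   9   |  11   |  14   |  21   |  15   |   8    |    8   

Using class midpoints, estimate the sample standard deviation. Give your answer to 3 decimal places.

17.397

Midpoints: 48.5, 58.5, 68.5, 78.5, 88.5, 98.5, 108.5
n = 86, Σfm = 6671, mean = 77.5698
Σfm² = 543193.5
Σf(m − x̄)² = Σfm² − (Σfm)²/n = 543193.5 − 6671²/86 = 25725.5814
Sample variance = 25725.5814 / 85 = 302.6539
Standard deviation = √302.6539 = 17.3970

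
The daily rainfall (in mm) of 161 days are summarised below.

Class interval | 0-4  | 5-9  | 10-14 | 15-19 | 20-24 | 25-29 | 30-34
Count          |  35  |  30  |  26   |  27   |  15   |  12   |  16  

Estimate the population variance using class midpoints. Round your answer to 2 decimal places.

93.30

Midpoints: 2, 7, 12, 17, 22, 27, 32
n = 161, Σfm = 2217, mean = 13.7702
Σfm² = 45549
Σf(m − x̄)² = Σfm² − (Σfm)²/n = 45549 − 2217²/161 = 15020.4969
Population variance = 15020.4969 / 161 = 93.2950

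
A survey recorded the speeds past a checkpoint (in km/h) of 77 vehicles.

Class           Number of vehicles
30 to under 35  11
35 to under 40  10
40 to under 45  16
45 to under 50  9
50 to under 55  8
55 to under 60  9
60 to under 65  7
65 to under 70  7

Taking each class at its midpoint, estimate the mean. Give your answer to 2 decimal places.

47.89

Midpoints: 32.5, 37.5, 42.5, 47.5, 52.5, 57.5, 62.5, 67.5
Σfm = 11×32.5 + 10×37.5 + 16×42.5 + 9×47.5 + 8×52.5 + 9×57.5 + 7×62.5 + 7×67.5 = 3687.5
n = Σf = 77
Mean = 3687.5 / 77 = 47.8896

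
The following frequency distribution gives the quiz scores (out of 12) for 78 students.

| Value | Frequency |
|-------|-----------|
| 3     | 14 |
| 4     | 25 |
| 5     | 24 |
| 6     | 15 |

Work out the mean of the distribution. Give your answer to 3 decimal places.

Values: 3, 4, 5, 6
Σfx = 14×3 + 25×4 + 24×5 + 15×6 = 352
n = Σf = 78
Mean = 352 / 78 = 4.5128

4.513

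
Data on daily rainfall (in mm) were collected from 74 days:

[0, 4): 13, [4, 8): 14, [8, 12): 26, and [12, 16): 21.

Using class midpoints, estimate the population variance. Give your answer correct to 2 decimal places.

Midpoints: 2, 6, 10, 14
n = 74, Σfm = 664, mean = 8.9730
Σfm² = 7272
Σf(m − x̄)² = Σfm² − (Σfm)²/n = 7272 − 664²/74 = 1313.9459
Population variance = 1313.9459 / 74 = 17.7560

17.76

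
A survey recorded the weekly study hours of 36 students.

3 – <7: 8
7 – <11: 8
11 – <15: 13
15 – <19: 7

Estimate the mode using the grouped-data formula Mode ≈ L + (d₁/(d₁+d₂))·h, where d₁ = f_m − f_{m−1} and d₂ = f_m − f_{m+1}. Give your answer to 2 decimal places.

Modal class: 11 – <15 (highest frequency 13).
d₁ = 13 − 8 = 5, d₂ = 13 − 7 = 6
Mode ≈ 11 + (5/(5+6)) × 4 = 11 + 1.8182 = 12.8182

12.82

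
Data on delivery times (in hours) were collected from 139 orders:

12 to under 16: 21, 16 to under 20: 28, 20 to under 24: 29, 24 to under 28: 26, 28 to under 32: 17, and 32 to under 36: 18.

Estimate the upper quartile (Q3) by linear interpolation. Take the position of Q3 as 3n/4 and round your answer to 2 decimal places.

Cumulative frequencies: 21, 49, 78, 104, 121, 139
n = 139; position = 3n/4 = 104.25.
This falls in the class 28 to under 32: L = 28, F = 104, f = 17, h = 4.
Upper quartile ≈ 28 + ((104.25 − 104) / 17) × 4 = 28.0588

28.06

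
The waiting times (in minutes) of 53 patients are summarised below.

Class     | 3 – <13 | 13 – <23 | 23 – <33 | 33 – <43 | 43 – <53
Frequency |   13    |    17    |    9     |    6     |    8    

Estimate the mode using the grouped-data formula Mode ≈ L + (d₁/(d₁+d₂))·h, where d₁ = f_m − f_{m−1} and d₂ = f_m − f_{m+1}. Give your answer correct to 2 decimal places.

Modal class: 13 – <23 (highest frequency 17).
d₁ = 17 − 13 = 4, d₂ = 17 − 9 = 8
Mode ≈ 13 + (4/(4+8)) × 10 = 13 + 3.3333 = 16.3333

16.33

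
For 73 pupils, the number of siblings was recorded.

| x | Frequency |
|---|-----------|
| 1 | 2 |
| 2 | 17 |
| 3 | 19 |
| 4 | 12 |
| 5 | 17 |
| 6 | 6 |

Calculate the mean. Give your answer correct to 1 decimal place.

Values: 1, 2, 3, 4, 5, 6
Σfx = 2×1 + 17×2 + 19×3 + 12×4 + 17×5 + 6×6 = 262
n = Σf = 73
Mean = 262 / 73 = 3.5890

3.6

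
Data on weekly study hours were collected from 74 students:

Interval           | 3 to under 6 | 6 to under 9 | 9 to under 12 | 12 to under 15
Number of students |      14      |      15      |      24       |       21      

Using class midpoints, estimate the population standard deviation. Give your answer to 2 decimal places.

Midpoints: 4.5, 7.5, 10.5, 13.5
n = 74, Σfm = 711, mean = 9.6081
Σfm² = 7600.5
Σf(m − x̄)² = Σfm² − (Σfm)²/n = 7600.5 − 711²/74 = 769.1351
Population variance = 769.1351 / 74 = 10.3937
Standard deviation = √10.3937 = 3.2239

3.22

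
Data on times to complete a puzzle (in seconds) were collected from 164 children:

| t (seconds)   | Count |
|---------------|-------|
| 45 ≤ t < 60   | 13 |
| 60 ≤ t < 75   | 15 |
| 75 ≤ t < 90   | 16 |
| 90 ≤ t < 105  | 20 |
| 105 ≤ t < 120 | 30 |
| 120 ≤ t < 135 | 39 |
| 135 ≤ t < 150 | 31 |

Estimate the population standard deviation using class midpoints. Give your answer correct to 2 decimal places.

Midpoints: 52.5, 67.5, 82.5, 97.5, 112.5, 127.5, 142.5
n = 164, Σfm = 17730, mean = 108.1098
Σfm² = 2046375
Σf(m − x̄)² = Σfm² − (Σfm)²/n = 2046375 − 17730²/164 = 129589.0244
Population variance = 129589.0244 / 164 = 790.1770
Standard deviation = √790.1770 = 28.1101

28.11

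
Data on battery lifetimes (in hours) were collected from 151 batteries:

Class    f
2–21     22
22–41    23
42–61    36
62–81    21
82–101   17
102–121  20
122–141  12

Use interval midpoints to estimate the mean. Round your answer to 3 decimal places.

Midpoints: 11.5, 31.5, 51.5, 71.5, 91.5, 111.5, 131.5
Σfm = 22×11.5 + 23×31.5 + 36×51.5 + 21×71.5 + 17×91.5 + 20×111.5 + 12×131.5 = 9696.5
n = Σf = 151
Mean = 9696.5 / 151 = 64.2152

64.215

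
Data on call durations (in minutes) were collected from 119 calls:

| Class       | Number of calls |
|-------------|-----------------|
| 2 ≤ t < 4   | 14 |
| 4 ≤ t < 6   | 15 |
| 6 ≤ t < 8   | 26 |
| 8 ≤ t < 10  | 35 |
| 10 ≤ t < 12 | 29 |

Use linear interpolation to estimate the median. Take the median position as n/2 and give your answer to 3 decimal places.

Cumulative frequencies: 14, 29, 55, 90, 119
n = 119; position = n/2 = 59.5.
This falls in the class 8 ≤ t < 10: L = 8, F = 55, f = 35, h = 2.
Median ≈ 8 + ((59.5 − 55) / 35) × 2 = 8.2571

8.257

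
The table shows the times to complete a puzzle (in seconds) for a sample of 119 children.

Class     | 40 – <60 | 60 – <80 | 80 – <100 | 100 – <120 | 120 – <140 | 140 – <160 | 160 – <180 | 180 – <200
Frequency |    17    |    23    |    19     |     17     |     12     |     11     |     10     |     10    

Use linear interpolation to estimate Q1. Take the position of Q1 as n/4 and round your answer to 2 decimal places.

Cumulative frequencies: 17, 40, 59, 76, 88, 99, 109, 119
n = 119; position = n/4 = 29.75.
This falls in the class 60 – <80: L = 60, F = 17, f = 23, h = 20.
Lower quartile ≈ 60 + ((29.75 − 17) / 23) × 20 = 71.0870

71.09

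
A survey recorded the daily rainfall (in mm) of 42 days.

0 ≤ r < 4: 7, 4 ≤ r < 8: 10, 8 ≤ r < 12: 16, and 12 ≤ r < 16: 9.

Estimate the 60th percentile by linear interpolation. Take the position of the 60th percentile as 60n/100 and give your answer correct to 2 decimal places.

10.05

Cumulative frequencies: 7, 17, 33, 42
n = 42; position = 60n/100 = 25.2.
This falls in the class 8 ≤ r < 12: L = 8, F = 17, f = 16, h = 4.
60th percentile ≈ 8 + ((25.2 − 17) / 16) × 4 = 10.0500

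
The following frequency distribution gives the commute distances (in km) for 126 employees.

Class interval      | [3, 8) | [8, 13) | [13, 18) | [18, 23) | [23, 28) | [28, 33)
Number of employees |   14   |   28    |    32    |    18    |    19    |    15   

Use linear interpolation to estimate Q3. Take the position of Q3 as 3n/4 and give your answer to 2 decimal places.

Cumulative frequencies: 14, 42, 74, 92, 111, 126
n = 126; position = 3n/4 = 94.5.
This falls in the class [23, 28): L = 23, F = 92, f = 19, h = 5.
Upper quartile ≈ 23 + ((94.5 − 92) / 19) × 5 = 23.6579

23.66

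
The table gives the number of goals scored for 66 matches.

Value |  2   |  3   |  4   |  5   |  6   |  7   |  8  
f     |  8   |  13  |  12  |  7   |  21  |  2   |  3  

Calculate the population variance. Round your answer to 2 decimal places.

2.73

Values: 2, 3, 4, 5, 6, 7, 8
n = 66, Σfx = 302, mean = 4.5758
Σfx² = 1562
Σf(x − x̄)² = Σfx² − (Σfx)²/n = 1562 − 302²/66 = 180.1212
Population variance = 180.1212 / 66 = 2.7291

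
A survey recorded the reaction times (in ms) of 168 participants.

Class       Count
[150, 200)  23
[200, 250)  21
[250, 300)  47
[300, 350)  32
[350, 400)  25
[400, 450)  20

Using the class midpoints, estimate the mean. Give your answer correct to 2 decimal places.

Midpoints: 175, 225, 275, 325, 375, 425
Σfm = 23×175 + 21×225 + 47×275 + 32×325 + 25×375 + 20×425 = 49950
n = Σf = 168
Mean = 49950 / 168 = 297.3214

297.32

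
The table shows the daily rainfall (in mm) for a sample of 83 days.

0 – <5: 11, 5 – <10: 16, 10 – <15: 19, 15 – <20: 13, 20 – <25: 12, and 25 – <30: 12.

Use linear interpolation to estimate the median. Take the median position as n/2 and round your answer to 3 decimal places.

13.816

Cumulative frequencies: 11, 27, 46, 59, 71, 83
n = 83; position = n/2 = 41.5.
This falls in the class 10 – <15: L = 10, F = 27, f = 19, h = 5.
Median ≈ 10 + ((41.5 − 27) / 19) × 5 = 13.8158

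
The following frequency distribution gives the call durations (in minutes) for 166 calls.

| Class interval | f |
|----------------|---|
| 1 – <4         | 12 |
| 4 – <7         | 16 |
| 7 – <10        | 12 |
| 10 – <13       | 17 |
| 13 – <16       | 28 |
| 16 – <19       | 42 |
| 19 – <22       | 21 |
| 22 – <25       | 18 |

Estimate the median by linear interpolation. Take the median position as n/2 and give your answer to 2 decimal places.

Cumulative frequencies: 12, 28, 40, 57, 85, 127, 148, 166
n = 166; position = n/2 = 83.
This falls in the class 13 – <16: L = 13, F = 57, f = 28, h = 3.
Median ≈ 13 + ((83 − 57) / 28) × 3 = 15.7857

15.79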